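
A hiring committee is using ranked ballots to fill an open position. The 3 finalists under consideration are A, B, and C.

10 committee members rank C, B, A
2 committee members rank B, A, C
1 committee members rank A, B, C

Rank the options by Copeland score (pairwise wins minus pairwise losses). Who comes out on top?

Pairwise results:
  A vs B: B wins 12–1.
  A vs C: C wins 10–3.
  B vs C: C wins 10–3.
Copeland scores (wins − losses):
  A: 0 − 2 = -2
  B: 1 − 1 = 0
  C: 2 − 0 = 2
C has the best Copeland score.

C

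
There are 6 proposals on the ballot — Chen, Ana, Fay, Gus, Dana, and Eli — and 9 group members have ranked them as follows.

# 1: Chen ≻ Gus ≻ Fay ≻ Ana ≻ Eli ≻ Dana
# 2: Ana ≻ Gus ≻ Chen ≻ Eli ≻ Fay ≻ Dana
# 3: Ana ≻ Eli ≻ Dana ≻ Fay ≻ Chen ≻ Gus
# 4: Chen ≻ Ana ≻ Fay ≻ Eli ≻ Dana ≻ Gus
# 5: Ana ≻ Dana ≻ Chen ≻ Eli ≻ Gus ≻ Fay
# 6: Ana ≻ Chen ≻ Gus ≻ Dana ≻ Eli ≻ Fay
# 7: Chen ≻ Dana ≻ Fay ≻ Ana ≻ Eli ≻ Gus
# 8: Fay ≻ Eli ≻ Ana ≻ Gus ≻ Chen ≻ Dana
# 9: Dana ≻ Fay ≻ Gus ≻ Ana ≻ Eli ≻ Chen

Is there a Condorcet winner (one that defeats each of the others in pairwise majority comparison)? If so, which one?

Ana

Head-to-head results (9 voters total):
Chen vs Ana: Ana wins 6–3.
Chen vs Fay: Chen wins 6–3.
Chen vs Gus: Chen wins 6–3.
Chen vs Dana: Chen wins 6–3.
Chen vs Eli: Chen wins 6–3.
Ana vs Fay: Ana wins 5–4.
Ana vs Gus: Ana wins 7–2.
Ana vs Dana: Ana wins 7–2.
Ana vs Eli: Ana wins 8–1.
Fay vs Gus: Fay wins 5–4.
Fay vs Dana: Dana wins 5–4.
Fay vs Eli: Fay wins 5–4.
Gus vs Dana: Dana wins 5–4.
Gus vs Eli: Eli wins 5–4.
Dana vs Eli: Eli wins 5–4.
Ana beats each rival — Chen (6–3), Fay (5–4), Gus (7–2), Dana (7–2), Eli (8–1) — so Ana is the Condorcet winner.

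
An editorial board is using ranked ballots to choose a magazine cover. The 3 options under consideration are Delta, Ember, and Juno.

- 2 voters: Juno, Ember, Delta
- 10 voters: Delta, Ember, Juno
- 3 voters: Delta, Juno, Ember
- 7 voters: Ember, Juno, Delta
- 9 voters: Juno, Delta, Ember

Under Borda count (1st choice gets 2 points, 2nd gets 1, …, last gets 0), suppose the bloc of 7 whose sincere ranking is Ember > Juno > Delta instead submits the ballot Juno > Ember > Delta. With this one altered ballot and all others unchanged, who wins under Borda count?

Juno

Borda totals with the altered ballot: Delta 35, Ember 19, Juno 39.
The switch changes the winner from Delta to Juno.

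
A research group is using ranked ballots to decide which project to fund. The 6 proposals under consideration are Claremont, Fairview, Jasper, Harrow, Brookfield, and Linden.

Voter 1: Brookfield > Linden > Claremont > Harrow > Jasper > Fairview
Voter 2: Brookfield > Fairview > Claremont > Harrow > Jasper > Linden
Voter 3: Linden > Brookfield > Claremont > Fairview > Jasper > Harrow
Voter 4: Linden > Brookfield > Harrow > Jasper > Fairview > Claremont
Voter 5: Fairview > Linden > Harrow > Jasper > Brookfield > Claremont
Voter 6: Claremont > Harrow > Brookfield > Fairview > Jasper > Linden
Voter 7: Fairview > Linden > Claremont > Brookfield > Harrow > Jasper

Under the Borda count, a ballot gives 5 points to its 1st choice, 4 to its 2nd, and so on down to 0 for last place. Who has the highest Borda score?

Brookfield

Borda scores:
  Claremont: 3 + 3 + 3 + 0 + 0 + 5 + 3 = 17
  Fairview: 0 + 4 + 2 + 1 + 5 + 2 + 5 = 19
  Jasper: 1 + 1 + 1 + 2 + 2 + 1 + 0 = 8
  Harrow: 2 + 2 + 0 + 3 + 3 + 4 + 1 = 15
  Brookfield: 5 + 5 + 4 + 4 + 1 + 3 + 2 = 24
  Linden: 4 + 0 + 5 + 5 + 4 + 0 + 4 = 22
Brookfield has the highest total.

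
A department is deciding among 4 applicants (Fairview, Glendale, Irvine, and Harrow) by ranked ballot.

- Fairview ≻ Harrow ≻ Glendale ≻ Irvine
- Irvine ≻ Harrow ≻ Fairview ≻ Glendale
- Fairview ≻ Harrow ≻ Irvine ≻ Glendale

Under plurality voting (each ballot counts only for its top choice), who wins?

First-place vote totals:
  Fairview: 2
  Glendale: 0
  Irvine: 1
  Harrow: 0
Fairview has the most first-place votes.

Fairview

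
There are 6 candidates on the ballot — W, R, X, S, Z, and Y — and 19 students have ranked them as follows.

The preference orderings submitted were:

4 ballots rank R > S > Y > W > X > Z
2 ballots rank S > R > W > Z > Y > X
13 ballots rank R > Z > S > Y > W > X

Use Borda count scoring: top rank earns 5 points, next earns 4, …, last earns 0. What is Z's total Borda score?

Borda scores:
  W: 4·2 + 2·3 + 13·1 = 27
  R: 4·5 + 2·4 + 13·5 = 93
  X: 4·1 + 2·0 + 13·0 = 4
  S: 4·4 + 2·5 + 13·3 = 65
  Z: 4·0 + 2·2 + 13·4 = 56
  Y: 4·3 + 2·1 + 13·2 = 40

56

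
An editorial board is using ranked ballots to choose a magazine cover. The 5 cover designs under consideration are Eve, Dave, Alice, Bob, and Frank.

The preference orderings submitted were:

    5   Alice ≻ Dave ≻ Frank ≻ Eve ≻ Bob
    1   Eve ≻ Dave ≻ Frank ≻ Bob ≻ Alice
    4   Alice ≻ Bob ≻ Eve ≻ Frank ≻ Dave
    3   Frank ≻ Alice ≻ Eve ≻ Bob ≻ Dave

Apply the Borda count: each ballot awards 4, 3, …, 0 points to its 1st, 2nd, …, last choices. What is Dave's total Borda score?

Borda scores:
  Eve: 5·1 + 4 + 4·2 + 3·2 = 23
  Dave: 5·3 + 3 + 4·0 + 3·0 = 18
  Alice: 5·4 + 0 + 4·4 + 3·3 = 45
  Bob: 5·0 + 1 + 4·3 + 3·1 = 16
  Frank: 5·2 + 2 + 4·1 + 3·4 = 28

18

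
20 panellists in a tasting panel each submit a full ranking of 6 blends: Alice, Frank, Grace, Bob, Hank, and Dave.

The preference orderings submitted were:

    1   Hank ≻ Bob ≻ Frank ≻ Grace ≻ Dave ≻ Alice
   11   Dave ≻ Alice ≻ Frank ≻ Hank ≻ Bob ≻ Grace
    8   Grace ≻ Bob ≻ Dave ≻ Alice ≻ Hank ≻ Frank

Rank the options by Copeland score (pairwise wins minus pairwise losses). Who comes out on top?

Pairwise results:
  Alice vs Frank: Alice wins 19–1.
  Alice vs Grace: Alice wins 11–9.
  Alice vs Bob: Alice wins 11–9.
  Alice vs Hank: Alice wins 19–1.
  Alice vs Dave: Dave wins 20–0.
  Frank vs Grace: Frank wins 12–8.
  Frank vs Bob: Frank wins 11–9.
  Frank vs Hank: Frank wins 11–9.
  Frank vs Dave: Dave wins 19–1.
  Grace vs Bob: Bob wins 12–8.
  Grace vs Hank: Hank wins 12–8.
  Grace vs Dave: Dave wins 11–9.
  Bob vs Hank: Hank wins 12–8.
  Bob vs Dave: Dave wins 11–9.
  Hank vs Dave: Dave wins 19–1.
Copeland scores (wins − losses):
  Alice: 4 − 1 = 3
  Frank: 3 − 2 = 1
  Grace: 0 − 5 = -5
  Bob: 1 − 4 = -3
  Hank: 2 − 3 = -1
  Dave: 5 − 0 = 5
Dave has the best Copeland score.

Dave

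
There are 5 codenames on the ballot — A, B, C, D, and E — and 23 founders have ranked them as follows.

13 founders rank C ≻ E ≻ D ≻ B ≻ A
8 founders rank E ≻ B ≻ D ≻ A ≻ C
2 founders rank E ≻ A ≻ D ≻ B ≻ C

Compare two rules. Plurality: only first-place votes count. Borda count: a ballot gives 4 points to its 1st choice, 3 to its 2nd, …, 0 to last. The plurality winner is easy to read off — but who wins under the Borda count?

E

Plurality first-place counts: A 0, B 0, C 13, D 0, E 10 → C.
Borda totals: A 14, B 39, C 52, D 46, E 79 → E.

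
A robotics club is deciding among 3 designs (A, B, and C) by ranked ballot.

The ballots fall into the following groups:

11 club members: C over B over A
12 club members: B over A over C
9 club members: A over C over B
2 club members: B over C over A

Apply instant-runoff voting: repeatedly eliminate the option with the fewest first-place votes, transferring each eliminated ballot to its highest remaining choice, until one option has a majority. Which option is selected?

Round 1: B 14, C 11, A 9. A has the fewest and is eliminated.
Round 2: C 20, B 14. C has a majority.

C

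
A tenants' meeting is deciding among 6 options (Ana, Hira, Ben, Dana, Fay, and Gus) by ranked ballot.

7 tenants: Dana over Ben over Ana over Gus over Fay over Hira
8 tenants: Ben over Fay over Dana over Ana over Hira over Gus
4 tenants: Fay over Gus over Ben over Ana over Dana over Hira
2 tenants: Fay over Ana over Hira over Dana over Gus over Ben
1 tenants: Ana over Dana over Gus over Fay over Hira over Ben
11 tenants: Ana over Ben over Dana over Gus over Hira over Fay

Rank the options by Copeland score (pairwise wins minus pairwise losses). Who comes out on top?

Pairwise results:
  Ana vs Hira: Ana wins 33–0.
  Ana vs Ben: Ben wins 19–14.
  Ana vs Dana: Ana wins 18–15.
  Ana vs Fay: Ana wins 19–14.
  Ana vs Gus: Ana wins 29–4.
  Hira vs Ben: Ben wins 30–3.
  Hira vs Dana: Dana wins 31–2.
  Hira vs Fay: Fay wins 22–11.
  Hira vs Gus: Gus wins 23–10.
  Ben vs Dana: Ben wins 23–10.
  Ben vs Fay: Ben wins 26–7.
  Ben vs Gus: Ben wins 26–7.
  Dana vs Fay: Dana wins 19–14.
  Dana vs Gus: Dana wins 29–4.
  Fay vs Gus: Gus wins 19–14.
Copeland scores (wins − losses):
  Ana: 4 − 1 = 3
  Hira: 0 − 5 = -5
  Ben: 5 − 0 = 5
  Dana: 3 − 2 = 1
  Fay: 1 − 4 = -3
  Gus: 2 − 3 = -1
Ben has the best Copeland score.

Ben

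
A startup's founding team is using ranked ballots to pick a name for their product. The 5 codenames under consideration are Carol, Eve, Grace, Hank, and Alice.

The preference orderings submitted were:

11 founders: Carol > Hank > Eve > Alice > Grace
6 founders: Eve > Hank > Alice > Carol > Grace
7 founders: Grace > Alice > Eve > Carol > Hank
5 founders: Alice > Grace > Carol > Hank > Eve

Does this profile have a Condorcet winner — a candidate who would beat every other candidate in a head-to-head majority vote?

No

Head-to-head results (29 voters total):
Carol vs Eve: Carol wins 16–13.
Carol vs Grace: Carol wins 17–12.
Carol vs Hank: Carol wins 23–6.
Carol vs Alice: Alice wins 18–11.
Eve vs Grace: Eve wins 17–12.
Eve vs Hank: Hank wins 16–13.
Eve vs Alice: Eve wins 17–12.
Grace vs Hank: Hank wins 17–12.
Grace vs Alice: Alice wins 22–7.
Hank vs Alice: Hank wins 17–12.
No candidate beats all others: Carol beats Eve beats Alice beats Carol, a majority cycle.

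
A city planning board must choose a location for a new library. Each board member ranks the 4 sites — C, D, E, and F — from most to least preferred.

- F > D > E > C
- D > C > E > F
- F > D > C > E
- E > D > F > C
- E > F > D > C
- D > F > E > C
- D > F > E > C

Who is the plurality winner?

First-place vote totals:
  C: 0
  D: 3
  E: 2
  F: 2
D has the most first-place votes.

D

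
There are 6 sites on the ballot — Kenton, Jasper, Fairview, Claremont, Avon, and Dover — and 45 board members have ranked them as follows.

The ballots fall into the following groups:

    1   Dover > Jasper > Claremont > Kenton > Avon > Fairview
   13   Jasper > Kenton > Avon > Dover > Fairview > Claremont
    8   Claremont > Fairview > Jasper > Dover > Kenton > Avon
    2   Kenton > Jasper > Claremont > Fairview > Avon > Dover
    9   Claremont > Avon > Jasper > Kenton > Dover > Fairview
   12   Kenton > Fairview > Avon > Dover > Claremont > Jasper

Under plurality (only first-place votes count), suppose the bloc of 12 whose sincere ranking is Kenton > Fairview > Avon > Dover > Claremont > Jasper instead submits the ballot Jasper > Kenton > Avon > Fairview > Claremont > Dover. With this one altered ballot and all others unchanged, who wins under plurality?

First-place totals with the altered ballot: Kenton 2, Jasper 25, Fairview 0, Claremont 17, Avon 0, Dover 1.
The switch changes the winner from Claremont to Jasper.

Jasper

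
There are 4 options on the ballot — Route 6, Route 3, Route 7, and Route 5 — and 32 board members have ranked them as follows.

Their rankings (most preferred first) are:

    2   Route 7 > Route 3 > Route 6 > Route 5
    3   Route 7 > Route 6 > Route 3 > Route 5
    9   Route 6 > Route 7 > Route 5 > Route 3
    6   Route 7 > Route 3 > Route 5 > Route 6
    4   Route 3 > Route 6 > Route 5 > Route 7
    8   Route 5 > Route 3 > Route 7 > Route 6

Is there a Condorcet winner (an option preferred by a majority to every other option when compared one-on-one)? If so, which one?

Head-to-head results (32 voters total):
Route 6 vs Route 3: Route 3 wins 20–12.
Route 6 vs Route 7: Route 7 wins 19–13.
Route 6 vs Route 5: Route 6 wins 18–14.
Route 3 vs Route 7: Route 7 wins 20–12.
Route 3 vs Route 5: Route 5 wins 17–15.
Route 7 vs Route 5: Route 7 wins 20–12.
Route 7 beats each rival — Route 6 (19–13), Route 3 (20–12), Route 5 (20–12) — so Route 7 is the Condorcet winner.

Route 7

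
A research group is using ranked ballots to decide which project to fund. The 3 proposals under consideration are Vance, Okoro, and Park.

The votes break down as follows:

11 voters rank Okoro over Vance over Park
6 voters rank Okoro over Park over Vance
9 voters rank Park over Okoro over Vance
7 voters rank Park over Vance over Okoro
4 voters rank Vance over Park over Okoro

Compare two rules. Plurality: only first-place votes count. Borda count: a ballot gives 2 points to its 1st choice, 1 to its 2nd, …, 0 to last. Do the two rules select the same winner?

Yes

Plurality first-place counts: Vance 4, Okoro 17, Park 16 → Okoro.
Borda totals: Vance 26, Okoro 43, Park 42 → Okoro.
The two rules agree on Okoro.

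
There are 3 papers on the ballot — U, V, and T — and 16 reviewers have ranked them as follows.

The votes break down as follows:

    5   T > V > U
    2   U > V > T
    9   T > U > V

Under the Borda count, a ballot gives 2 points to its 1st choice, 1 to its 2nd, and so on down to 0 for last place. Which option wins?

Borda scores:
  U: 5·0 + 2·2 + 9·1 = 13
  V: 5·1 + 2·1 + 9·0 = 7
  T: 5·2 + 2·0 + 9·2 = 28
T has the highest total.

T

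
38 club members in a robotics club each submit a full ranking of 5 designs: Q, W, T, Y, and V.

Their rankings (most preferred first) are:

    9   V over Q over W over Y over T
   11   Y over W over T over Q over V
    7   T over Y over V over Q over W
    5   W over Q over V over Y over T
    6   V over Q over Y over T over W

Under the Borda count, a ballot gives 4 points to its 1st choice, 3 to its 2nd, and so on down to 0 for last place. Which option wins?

Borda scores:
  Q: 9·3 + 11·1 + 7·1 + 5·3 + 6·3 = 78
  W: 9·2 + 11·3 + 7·0 + 5·4 + 6·0 = 71
  T: 9·0 + 11·2 + 7·4 + 5·0 + 6·1 = 56
  Y: 9·1 + 11·4 + 7·3 + 5·1 + 6·2 = 91
  V: 9·4 + 11·0 + 7·2 + 5·2 + 6·4 = 84
Y has the highest total.

Y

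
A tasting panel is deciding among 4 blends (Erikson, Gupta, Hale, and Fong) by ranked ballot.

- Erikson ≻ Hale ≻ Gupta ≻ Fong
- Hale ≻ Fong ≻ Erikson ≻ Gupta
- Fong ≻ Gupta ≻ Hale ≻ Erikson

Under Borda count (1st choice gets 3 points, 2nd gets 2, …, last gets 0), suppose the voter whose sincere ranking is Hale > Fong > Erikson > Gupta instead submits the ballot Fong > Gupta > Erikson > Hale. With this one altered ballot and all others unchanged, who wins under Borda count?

Borda totals with the altered ballot: Erikson 4, Gupta 5, Hale 3, Fong 6.
The switch changes the winner from Hale to Fong.

Fong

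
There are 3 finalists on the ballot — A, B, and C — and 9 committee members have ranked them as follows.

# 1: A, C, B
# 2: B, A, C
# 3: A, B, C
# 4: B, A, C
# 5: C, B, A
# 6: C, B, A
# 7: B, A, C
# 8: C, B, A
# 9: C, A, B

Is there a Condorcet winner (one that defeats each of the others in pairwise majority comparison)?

Head-to-head results (9 voters total):
A vs B: B wins 6–3.
A vs C: A wins 5–4.
B vs C: C wins 5–4.
No candidate beats all others: A beats C beats B beats A, a majority cycle.

No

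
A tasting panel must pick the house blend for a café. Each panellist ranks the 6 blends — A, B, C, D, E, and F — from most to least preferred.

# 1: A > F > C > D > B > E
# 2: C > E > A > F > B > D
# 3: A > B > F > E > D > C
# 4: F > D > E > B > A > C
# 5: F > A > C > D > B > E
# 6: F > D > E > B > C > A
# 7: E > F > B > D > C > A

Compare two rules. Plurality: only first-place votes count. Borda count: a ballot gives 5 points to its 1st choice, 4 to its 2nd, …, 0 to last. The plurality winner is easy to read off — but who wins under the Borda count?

Plurality first-place counts: A 2, B 0, C 1, D 0, E 1, F 3 → F.
Borda totals: A 18, B 14, C 13, D 15, E 17, F 28 → F.

F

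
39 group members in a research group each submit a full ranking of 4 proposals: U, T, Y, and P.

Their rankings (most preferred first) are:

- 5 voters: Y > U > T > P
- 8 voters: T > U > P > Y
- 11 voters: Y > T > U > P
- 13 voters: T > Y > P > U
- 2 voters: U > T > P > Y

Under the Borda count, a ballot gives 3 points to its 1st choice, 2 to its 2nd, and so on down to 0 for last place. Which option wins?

T

Borda scores:
  U: 5·2 + 8·2 + 11·1 + 13·0 + 2·3 = 43
  T: 5·1 + 8·3 + 11·2 + 13·3 + 2·2 = 94
  Y: 5·3 + 8·0 + 11·3 + 13·2 + 2·0 = 74
  P: 5·0 + 8·1 + 11·0 + 13·1 + 2·1 = 23
T has the highest total.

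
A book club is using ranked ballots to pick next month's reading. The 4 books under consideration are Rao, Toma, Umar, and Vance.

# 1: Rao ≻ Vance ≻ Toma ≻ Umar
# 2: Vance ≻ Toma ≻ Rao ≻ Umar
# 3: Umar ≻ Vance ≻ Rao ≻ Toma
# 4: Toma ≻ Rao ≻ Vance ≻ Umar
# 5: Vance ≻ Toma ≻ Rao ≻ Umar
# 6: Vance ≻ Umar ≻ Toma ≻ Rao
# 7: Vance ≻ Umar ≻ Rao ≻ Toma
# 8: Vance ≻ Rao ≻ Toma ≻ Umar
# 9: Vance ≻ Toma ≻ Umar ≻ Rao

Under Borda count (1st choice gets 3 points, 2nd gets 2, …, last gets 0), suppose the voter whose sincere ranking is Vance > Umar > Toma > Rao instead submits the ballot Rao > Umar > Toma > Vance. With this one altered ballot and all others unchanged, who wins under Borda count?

Borda totals with the altered ballot: Rao 14, Toma 12, Umar 8, Vance 20.
The winner is unchanged: still Vance.

Vance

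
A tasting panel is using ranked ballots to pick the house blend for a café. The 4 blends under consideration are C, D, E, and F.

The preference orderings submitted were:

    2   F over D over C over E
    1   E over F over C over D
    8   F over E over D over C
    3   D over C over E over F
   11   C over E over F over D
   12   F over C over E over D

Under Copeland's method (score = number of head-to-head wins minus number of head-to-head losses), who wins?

F

Pairwise results:
  C vs D: C wins 24–13.
  C vs E: C wins 28–9.
  C vs F: F wins 23–14.
  D vs E: E wins 32–5.
  D vs F: F wins 34–3.
  E vs F: F wins 22–15.
Copeland scores (wins − losses):
  C: 2 − 1 = 1
  D: 0 − 3 = -3
  E: 1 − 2 = -1
  F: 3 − 0 = 3
F has the best Copeland score.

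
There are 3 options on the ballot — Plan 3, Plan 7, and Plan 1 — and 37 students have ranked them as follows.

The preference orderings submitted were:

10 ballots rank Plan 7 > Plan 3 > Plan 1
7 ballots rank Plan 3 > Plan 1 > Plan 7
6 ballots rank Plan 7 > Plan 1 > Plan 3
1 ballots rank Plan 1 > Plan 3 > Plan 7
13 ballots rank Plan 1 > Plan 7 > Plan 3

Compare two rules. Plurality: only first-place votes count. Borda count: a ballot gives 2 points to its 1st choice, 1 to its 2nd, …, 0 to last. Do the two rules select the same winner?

Plurality first-place counts: Plan 3 7, Plan 7 16, Plan 1 14 → Plan 7.
Borda totals: Plan 3 25, Plan 7 45, Plan 1 41 → Plan 7.
The two rules agree on Plan 7.

Yes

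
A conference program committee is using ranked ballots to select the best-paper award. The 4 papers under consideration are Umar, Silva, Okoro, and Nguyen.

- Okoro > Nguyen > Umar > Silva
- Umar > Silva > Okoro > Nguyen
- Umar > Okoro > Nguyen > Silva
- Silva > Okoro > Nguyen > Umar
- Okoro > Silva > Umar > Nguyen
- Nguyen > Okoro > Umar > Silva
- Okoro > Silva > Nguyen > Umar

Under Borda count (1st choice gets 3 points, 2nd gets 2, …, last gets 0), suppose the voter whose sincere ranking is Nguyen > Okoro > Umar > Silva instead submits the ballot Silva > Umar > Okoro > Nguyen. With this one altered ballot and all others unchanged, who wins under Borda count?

Okoro

Borda totals with the altered ballot: Umar 10, Silva 12, Okoro 15, Nguyen 5.
The winner is unchanged: still Okoro.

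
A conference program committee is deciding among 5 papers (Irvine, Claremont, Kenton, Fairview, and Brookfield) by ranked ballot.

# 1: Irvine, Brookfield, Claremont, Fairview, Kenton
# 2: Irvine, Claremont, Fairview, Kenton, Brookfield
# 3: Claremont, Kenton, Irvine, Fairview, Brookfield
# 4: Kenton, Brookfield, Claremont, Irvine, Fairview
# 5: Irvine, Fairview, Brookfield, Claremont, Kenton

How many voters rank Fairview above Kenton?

Ballots ranking Fairview above Kenton: 3.
Ballots ranking Kenton above Fairview: 2.
So 3 of 5 voters prefer Fairview to Kenton.

3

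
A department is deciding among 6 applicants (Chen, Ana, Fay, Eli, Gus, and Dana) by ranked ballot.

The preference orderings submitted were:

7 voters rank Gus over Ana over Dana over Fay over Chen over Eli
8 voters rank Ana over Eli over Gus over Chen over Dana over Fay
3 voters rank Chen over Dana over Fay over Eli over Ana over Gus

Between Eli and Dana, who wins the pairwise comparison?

Ballots ranking Eli above Dana: 8.
Ballots ranking Dana above Eli: 7+3 = 10.
Dana wins the head-to-head, 10–8.

Dana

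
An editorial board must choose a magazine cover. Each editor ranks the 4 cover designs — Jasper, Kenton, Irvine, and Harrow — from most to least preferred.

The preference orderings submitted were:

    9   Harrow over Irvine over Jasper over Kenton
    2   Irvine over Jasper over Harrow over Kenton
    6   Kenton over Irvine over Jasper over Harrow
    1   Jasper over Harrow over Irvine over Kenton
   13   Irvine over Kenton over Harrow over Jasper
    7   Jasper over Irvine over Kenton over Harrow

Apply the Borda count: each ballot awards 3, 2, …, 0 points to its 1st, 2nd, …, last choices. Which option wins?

Borda scores:
  Jasper: 9·1 + 2·2 + 6·1 + 3 + 13·0 + 7·3 = 43
  Kenton: 9·0 + 2·0 + 6·3 + 0 + 13·2 + 7·1 = 51
  Irvine: 9·2 + 2·3 + 6·2 + 1 + 13·3 + 7·2 = 90
  Harrow: 9·3 + 2·1 + 6·0 + 2 + 13·1 + 7·0 = 44
Irvine has the highest total.

Irvine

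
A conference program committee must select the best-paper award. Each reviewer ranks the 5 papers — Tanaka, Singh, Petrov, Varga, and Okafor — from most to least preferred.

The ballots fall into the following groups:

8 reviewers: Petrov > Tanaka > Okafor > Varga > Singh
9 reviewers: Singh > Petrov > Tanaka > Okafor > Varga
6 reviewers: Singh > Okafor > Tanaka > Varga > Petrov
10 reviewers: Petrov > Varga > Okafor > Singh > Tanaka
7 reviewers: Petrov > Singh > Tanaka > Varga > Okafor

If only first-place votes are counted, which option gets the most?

Petrov

First-place vote totals:
  Tanaka: 0
  Singh: 15
  Petrov: 25
  Varga: 0
  Okafor: 0
Petrov has the most first-place votes.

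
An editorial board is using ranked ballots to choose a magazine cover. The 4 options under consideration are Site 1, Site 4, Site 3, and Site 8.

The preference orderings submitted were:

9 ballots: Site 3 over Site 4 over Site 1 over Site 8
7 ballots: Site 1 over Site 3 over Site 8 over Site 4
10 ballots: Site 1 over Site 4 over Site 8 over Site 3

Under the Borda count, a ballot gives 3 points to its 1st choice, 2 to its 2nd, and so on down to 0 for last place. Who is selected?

Borda scores:
  Site 1: 9·1 + 7·3 + 10·3 = 60
  Site 4: 9·2 + 7·0 + 10·2 = 38
  Site 3: 9·3 + 7·2 + 10·0 = 41
  Site 8: 9·0 + 7·1 + 10·1 = 17
Site 1 has the highest total.

Site 1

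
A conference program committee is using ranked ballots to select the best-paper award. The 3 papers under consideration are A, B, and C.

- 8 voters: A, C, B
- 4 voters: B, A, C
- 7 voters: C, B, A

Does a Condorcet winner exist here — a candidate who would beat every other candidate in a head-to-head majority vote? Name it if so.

No Condorcet winner

Head-to-head results (19 voters total):
A vs B: B wins 11–8.
A vs C: A wins 12–7.
B vs C: C wins 15–4.
No candidate beats all others: A beats C beats B beats A, a majority cycle.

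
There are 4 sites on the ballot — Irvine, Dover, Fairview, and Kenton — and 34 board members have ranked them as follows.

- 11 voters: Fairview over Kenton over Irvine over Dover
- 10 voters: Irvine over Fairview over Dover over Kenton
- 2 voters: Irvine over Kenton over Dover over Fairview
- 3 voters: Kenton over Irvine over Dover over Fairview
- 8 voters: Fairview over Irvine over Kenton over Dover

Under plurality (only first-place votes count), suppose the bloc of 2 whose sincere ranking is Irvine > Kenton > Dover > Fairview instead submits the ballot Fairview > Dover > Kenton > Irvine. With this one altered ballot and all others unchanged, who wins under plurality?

First-place totals with the altered ballot: Irvine 10, Dover 0, Fairview 21, Kenton 3.
The winner is unchanged: still Fairview.

Fairview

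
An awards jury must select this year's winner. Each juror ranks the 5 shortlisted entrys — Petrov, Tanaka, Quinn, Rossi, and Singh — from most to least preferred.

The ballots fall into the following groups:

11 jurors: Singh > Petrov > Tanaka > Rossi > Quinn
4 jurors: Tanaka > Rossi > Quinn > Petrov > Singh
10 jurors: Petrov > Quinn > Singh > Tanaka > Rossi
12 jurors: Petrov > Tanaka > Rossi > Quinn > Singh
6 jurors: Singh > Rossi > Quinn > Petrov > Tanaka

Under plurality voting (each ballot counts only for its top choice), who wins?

Petrov

First-place vote totals:
  Petrov: 22
  Tanaka: 4
  Quinn: 0
  Rossi: 0
  Singh: 17
Petrov has the most first-place votes.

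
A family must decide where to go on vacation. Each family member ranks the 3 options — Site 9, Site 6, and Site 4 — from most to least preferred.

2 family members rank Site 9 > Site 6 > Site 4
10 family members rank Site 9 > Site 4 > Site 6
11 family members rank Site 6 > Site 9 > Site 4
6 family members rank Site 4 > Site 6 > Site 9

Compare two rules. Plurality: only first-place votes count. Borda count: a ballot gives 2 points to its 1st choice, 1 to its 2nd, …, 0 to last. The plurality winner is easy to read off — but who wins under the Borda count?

Plurality first-place counts: Site 9 12, Site 6 11, Site 4 6 → Site 9.
Borda totals: Site 9 35, Site 6 30, Site 4 22 → Site 9.

Site 9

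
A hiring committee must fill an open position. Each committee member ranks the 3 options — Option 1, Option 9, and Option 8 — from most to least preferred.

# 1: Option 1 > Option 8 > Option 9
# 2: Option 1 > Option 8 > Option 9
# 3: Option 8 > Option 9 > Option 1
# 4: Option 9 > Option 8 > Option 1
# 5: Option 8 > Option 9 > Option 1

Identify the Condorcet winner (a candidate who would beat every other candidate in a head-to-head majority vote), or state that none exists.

Option 8

Head-to-head results (5 voters total):
Option 1 vs Option 9: Option 9 wins 3–2.
Option 1 vs Option 8: Option 8 wins 3–2.
Option 9 vs Option 8: Option 8 wins 4–1.
Option 8 beats each rival — Option 1 (3–2), Option 9 (4–1) — so Option 8 is the Condorcet winner.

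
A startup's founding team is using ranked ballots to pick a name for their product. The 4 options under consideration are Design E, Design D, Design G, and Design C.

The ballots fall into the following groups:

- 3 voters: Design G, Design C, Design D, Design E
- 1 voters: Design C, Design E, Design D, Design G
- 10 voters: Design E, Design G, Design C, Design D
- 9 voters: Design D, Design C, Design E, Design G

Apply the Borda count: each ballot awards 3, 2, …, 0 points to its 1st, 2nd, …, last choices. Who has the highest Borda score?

Design E

Borda scores:
  Design E: 3·0 + 2 + 10·3 + 9·1 = 41
  Design D: 3·1 + 1 + 10·0 + 9·3 = 31
  Design G: 3·3 + 0 + 10·2 + 9·0 = 29
  Design C: 3·2 + 3 + 10·1 + 9·2 = 37
Design E has the highest total.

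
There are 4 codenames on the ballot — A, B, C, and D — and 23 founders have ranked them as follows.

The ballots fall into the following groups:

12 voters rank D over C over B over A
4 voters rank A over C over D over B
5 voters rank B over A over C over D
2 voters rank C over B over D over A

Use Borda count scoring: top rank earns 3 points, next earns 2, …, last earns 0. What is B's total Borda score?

Borda scores:
  A: 12·0 + 4·3 + 5·2 + 2·0 = 22
  B: 12·1 + 4·0 + 5·3 + 2·2 = 31
  C: 12·2 + 4·2 + 5·1 + 2·3 = 43
  D: 12·3 + 4·1 + 5·0 + 2·1 = 42

31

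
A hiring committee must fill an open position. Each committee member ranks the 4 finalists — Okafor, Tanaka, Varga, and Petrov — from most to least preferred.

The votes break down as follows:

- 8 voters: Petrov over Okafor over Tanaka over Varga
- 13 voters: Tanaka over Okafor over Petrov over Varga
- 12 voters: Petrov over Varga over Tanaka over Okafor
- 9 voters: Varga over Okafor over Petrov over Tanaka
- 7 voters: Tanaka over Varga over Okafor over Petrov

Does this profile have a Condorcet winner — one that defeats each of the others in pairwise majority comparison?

Head-to-head results (49 voters total):
Okafor vs Tanaka: Tanaka wins 32–17.
Okafor vs Varga: Varga wins 28–21.
Okafor vs Petrov: Okafor wins 29–20.
Tanaka vs Varga: Tanaka wins 28–21.
Tanaka vs Petrov: Petrov wins 29–20.
Varga vs Petrov: Petrov wins 33–16.
No candidate beats all others: Okafor beats Petrov beats Tanaka beats Okafor, a majority cycle.

No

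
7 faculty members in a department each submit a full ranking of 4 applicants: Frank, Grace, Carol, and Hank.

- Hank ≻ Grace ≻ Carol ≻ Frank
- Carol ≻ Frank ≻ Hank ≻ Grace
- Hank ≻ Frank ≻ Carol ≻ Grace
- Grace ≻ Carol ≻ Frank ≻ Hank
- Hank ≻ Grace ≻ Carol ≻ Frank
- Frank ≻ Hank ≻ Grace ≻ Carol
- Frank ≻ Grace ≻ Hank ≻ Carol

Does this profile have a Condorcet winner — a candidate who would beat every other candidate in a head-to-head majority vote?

No

Head-to-head results (7 voters total):
Frank vs Grace: Frank wins 4–3.
Frank vs Carol: Carol wins 4–3.
Frank vs Hank: Frank wins 4–3.
Grace vs Carol: Grace wins 5–2.
Grace vs Hank: Hank wins 5–2.
Carol vs Hank: Hank wins 5–2.
No candidate beats all others: Frank beats Grace beats Carol beats Frank, a majority cycle.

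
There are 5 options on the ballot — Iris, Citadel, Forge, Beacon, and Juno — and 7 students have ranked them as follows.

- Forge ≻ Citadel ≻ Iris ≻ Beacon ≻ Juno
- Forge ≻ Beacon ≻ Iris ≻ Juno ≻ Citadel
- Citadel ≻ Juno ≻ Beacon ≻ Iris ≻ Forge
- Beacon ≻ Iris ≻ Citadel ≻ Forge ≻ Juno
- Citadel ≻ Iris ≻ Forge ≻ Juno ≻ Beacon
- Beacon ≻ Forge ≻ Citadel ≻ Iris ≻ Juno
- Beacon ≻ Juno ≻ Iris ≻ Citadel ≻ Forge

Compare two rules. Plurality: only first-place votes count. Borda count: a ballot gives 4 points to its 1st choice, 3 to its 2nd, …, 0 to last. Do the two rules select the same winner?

Plurality first-place counts: Iris 0, Citadel 2, Forge 2, Beacon 3, Juno 0 → Beacon.
Borda totals: Iris 14, Citadel 16, Forge 14, Beacon 18, Juno 8 → Beacon.
The two rules agree on Beacon.

Yes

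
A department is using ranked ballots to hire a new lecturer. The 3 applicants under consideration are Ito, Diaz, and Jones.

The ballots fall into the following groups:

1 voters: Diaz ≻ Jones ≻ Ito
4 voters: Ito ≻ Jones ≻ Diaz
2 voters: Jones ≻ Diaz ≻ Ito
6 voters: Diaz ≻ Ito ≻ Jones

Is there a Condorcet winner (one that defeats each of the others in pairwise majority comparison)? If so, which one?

Diaz

Head-to-head results (13 voters total):
Ito vs Diaz: Diaz wins 9–4.
Ito vs Jones: Ito wins 10–3.
Diaz vs Jones: Diaz wins 7–6.
Diaz beats each rival — Ito (9–4), Jones (7–6) — so Diaz is the Condorcet winner.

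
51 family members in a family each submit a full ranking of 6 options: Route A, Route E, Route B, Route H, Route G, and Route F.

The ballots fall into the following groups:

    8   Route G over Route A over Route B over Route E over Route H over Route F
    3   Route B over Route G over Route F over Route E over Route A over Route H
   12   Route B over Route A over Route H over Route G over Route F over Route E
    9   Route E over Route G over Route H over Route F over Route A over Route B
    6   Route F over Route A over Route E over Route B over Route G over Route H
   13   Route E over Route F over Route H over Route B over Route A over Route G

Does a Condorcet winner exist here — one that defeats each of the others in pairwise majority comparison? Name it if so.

None — there is no Condorcet winner

Head-to-head results (51 voters total):
Route A vs Route E: Route A wins 26–25.
Route A vs Route B: Route B wins 28–23.
Route A vs Route H: Route A wins 29–22.
Route A vs Route G: Route A wins 31–20.
Route A vs Route F: Route F wins 31–20.
Route E vs Route B: Route E wins 28–23.
Route E vs Route H: Route E wins 39–12.
Route E vs Route G: Route E wins 28–23.
Route E vs Route F: Route E wins 30–21.
Route B vs Route H: Route B wins 29–22.
Route B vs Route G: Route B wins 34–17.
Route B vs Route F: Route F wins 28–23.
Route H vs Route G: Route G wins 26–25.
Route H vs Route F: Route H wins 29–22.
Route G vs Route F: Route G wins 32–19.
No candidate beats all others: Route A beats Route E beats Route B beats Route A, a majority cycle.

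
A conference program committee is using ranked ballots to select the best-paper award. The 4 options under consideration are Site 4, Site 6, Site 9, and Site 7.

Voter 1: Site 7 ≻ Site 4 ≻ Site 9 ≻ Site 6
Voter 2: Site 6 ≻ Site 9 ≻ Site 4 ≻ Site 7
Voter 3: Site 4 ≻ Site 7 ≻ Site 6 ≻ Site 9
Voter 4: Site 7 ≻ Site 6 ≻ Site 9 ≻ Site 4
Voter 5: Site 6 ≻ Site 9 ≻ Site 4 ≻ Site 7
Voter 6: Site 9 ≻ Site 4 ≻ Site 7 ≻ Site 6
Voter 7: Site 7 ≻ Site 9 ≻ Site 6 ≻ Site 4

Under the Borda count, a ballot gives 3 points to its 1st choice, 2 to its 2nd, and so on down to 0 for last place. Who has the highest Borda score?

Site 7

Borda scores:
  Site 4: 2 + 1 + 3 + 0 + 1 + 2 + 0 = 9
  Site 6: 0 + 3 + 1 + 2 + 3 + 0 + 1 = 10
  Site 9: 1 + 2 + 0 + 1 + 2 + 3 + 2 = 11
  Site 7: 3 + 0 + 2 + 3 + 0 + 1 + 3 = 12
Site 7 has the highest total.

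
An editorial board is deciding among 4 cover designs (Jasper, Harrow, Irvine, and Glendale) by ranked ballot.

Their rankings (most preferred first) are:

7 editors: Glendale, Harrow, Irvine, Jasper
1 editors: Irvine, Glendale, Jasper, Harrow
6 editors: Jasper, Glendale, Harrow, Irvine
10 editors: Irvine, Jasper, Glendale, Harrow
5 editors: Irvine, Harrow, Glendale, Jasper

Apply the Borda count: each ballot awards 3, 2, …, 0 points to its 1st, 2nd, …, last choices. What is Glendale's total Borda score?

Borda scores:
  Jasper: 7·0 + 1 + 6·3 + 10·2 + 5·0 = 39
  Harrow: 7·2 + 0 + 6·1 + 10·0 + 5·2 = 30
  Irvine: 7·1 + 3 + 6·0 + 10·3 + 5·3 = 55
  Glendale: 7·3 + 2 + 6·2 + 10·1 + 5·1 = 50

50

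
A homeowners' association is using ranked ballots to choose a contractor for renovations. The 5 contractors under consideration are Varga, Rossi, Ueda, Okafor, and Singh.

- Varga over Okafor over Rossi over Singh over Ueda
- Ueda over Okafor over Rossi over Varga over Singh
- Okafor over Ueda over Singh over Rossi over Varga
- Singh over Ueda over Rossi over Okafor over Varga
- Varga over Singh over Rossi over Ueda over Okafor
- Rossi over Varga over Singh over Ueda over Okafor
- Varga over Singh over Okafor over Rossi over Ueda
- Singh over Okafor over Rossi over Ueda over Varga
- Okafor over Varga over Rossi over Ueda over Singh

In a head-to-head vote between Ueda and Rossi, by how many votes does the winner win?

Ballots ranking Ueda above Rossi: 3.
Ballots ranking Rossi above Ueda: 6.
Rossi wins 6–3, a margin of 3.

3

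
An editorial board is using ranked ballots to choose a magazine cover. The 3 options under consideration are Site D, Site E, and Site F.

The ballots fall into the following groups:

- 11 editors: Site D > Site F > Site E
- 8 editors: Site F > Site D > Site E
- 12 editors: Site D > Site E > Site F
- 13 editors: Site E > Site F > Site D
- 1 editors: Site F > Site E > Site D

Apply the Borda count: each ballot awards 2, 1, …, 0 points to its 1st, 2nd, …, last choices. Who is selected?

Site D

Borda scores:
  Site D: 11·2 + 8·1 + 12·2 + 13·0 + 0 = 54
  Site E: 11·0 + 8·0 + 12·1 + 13·2 + 1 = 39
  Site F: 11·1 + 8·2 + 12·0 + 13·1 + 2 = 42
Site D has the highest total.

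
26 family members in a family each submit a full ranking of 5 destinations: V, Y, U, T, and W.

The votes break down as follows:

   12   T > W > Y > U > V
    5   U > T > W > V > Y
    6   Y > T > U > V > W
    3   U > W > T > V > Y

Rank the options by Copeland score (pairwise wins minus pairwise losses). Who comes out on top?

Pairwise results:
  V vs Y: Y wins 18–8.
  V vs U: U wins 26–0.
  V vs T: T wins 26–0.
  V vs W: W wins 20–6.
  Y vs U: Y wins 18–8.
  Y vs T: T wins 20–6.
  Y vs W: W wins 20–6.
  U vs T: T wins 18–8.
  U vs W: U wins 14–12.
  T vs W: T wins 23–3.
Copeland scores (wins − losses):
  V: 0 − 4 = -4
  Y: 2 − 2 = 0
  U: 2 − 2 = 0
  T: 4 − 0 = 4
  W: 2 − 2 = 0
T has the best Copeland score.

T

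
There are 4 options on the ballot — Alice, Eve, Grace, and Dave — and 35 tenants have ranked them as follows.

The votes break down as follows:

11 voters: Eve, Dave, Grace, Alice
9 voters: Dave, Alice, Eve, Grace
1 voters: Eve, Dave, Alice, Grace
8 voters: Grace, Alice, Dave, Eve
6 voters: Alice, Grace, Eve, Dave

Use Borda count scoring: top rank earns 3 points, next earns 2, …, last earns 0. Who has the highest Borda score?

Dave

Borda scores:
  Alice: 11·0 + 9·2 + 1 + 8·2 + 6·3 = 53
  Eve: 11·3 + 9·1 + 3 + 8·0 + 6·1 = 51
  Grace: 11·1 + 9·0 + 0 + 8·3 + 6·2 = 47
  Dave: 11·2 + 9·3 + 2 + 8·1 + 6·0 = 59
Dave has the highest total.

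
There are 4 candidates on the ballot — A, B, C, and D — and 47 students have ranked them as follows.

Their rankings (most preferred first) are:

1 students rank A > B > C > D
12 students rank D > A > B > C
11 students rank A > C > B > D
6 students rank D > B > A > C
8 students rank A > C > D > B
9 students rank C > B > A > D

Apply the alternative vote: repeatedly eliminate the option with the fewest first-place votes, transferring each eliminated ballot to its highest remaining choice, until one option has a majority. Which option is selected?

A

Round 1: A 20, D 18, C 9, B 0. B has the fewest and is eliminated.
Round 2: A 20, D 18, C 9. C has the fewest and is eliminated.
Round 3: A 29, D 18. A has a majority.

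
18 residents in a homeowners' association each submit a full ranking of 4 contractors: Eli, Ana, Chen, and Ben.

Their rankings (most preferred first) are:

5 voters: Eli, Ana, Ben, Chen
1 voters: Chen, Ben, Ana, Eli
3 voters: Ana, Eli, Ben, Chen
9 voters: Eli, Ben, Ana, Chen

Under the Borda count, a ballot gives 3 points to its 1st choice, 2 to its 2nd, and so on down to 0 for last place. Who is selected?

Borda scores:
  Eli: 5·3 + 0 + 3·2 + 9·3 = 48
  Ana: 5·2 + 1 + 3·3 + 9·1 = 29
  Chen: 5·0 + 3 + 3·0 + 9·0 = 3
  Ben: 5·1 + 2 + 3·1 + 9·2 = 28
Eli has the highest total.

Eli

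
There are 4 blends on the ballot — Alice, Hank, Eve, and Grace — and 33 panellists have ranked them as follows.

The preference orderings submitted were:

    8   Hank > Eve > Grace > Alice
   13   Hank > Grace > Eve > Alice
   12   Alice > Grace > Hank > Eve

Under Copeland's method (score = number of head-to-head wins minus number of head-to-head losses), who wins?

Pairwise results:
  Alice vs Hank: Hank wins 21–12.
  Alice vs Eve: Eve wins 21–12.
  Alice vs Grace: Grace wins 21–12.
  Hank vs Eve: Hank wins 33–0.
  Hank vs Grace: Hank wins 21–12.
  Eve vs Grace: Grace wins 25–8.
Copeland scores (wins − losses):
  Alice: 0 − 3 = -3
  Hank: 3 − 0 = 3
  Eve: 1 − 2 = -1
  Grace: 2 − 1 = 1
Hank has the best Copeland score.

Hank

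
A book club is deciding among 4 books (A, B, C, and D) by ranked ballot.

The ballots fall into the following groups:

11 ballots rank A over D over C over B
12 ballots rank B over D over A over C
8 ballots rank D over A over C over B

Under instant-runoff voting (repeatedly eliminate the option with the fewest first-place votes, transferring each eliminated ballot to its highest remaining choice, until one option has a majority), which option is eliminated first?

C

Round 1: B 12, A 11, D 8, C 0. C has the fewest and is eliminated.
Round 2: B 12, A 11, D 8. D has the fewest and is eliminated.
Round 3: A 19, B 12. A has a majority.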